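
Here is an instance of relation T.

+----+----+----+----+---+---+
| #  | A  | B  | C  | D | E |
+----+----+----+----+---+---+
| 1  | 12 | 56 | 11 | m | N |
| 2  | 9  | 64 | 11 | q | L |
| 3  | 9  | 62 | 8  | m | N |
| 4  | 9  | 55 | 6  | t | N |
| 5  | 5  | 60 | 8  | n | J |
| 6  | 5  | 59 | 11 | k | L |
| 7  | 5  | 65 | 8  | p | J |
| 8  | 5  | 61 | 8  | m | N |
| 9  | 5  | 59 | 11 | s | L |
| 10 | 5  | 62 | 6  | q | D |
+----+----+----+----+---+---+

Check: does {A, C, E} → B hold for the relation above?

No

(A=12, C=11, E=N): row 1 → B = 56 ✓
(A=9, C=11, E=L): row 2 → B = 64 ✓
(A=9, C=8, E=N): row 3 → B = 62 ✓
(A=9, C=6, E=N): row 4 → B = 55 ✓
(A=5, C=8, E=J): rows 5, 7 → B takes values {60, 65} — violation
(A=5, C=11, E=L): rows 6, 9 → B = 59, 59 ✓
(A=5, C=8, E=N): row 8 → B = 61 ✓
(A=5, C=6, E=D): row 10 → B = 62 ✓
Two rows agree on {A, C, E} but differ on B, so {A, C, E} → B does not hold.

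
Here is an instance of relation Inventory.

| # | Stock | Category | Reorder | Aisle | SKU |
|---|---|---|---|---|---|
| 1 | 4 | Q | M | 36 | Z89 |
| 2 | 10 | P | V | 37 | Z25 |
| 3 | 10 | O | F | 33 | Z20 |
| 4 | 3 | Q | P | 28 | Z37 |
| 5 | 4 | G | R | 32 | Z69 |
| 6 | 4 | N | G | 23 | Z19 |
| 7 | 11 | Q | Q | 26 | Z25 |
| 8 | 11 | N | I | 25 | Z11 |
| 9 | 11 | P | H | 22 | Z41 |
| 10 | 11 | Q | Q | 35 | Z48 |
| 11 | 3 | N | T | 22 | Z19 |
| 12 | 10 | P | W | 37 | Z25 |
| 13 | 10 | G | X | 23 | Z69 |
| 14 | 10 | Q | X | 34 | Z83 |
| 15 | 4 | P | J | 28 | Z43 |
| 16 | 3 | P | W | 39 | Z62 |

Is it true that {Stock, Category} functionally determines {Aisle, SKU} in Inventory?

No

(Stock=4, Category=Q): row 1 → {Aisle,SKU} = (36, Z89) ✓
(Stock=10, Category=P): rows 2, 12 → {Aisle,SKU} = (37, Z25), (37, Z25) ✓
(Stock=10, Category=O): row 3 → {Aisle,SKU} = (33, Z20) ✓
(Stock=3, Category=Q): row 4 → {Aisle,SKU} = (28, Z37) ✓
(Stock=4, Category=G): row 5 → {Aisle,SKU} = (32, Z69) ✓
(Stock=4, Category=N): row 6 → {Aisle,SKU} = (23, Z19) ✓
(Stock=11, Category=Q): rows 7, 10 → {Aisle,SKU} takes values {(26, Z25), (35, Z48)} — violation
(Stock=11, Category=N): row 8 → {Aisle,SKU} = (25, Z11) ✓
(Stock=11, Category=P): row 9 → {Aisle,SKU} = (22, Z41) ✓
(Stock=3, Category=N): row 11 → {Aisle,SKU} = (22, Z19) ✓
(Stock=10, Category=G): row 13 → {Aisle,SKU} = (23, Z69) ✓
(Stock=10, Category=Q): row 14 → {Aisle,SKU} = (34, Z83) ✓
(Stock=4, Category=P): row 15 → {Aisle,SKU} = (28, Z43) ✓
(Stock=3, Category=P): row 16 → {Aisle,SKU} = (39, Z62) ✓
Two rows agree on {Stock, Category} but differ on {Aisle, SKU}, so {Stock, Category} → {Aisle, SKU} does not hold.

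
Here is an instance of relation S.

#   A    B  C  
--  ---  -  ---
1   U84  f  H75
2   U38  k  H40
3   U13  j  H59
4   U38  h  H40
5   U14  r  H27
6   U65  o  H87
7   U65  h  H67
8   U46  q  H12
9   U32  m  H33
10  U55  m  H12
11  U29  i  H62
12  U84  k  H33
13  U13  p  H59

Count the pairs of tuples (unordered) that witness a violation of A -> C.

A=U84: violating pairs (1,12) — 1 pair.
A=U38: all 2 rows agree on C — 0 pairs.
A=U13: all 2 rows agree on C — 0 pairs.
A=U65: violating pairs (6,7) — 1 pair.

2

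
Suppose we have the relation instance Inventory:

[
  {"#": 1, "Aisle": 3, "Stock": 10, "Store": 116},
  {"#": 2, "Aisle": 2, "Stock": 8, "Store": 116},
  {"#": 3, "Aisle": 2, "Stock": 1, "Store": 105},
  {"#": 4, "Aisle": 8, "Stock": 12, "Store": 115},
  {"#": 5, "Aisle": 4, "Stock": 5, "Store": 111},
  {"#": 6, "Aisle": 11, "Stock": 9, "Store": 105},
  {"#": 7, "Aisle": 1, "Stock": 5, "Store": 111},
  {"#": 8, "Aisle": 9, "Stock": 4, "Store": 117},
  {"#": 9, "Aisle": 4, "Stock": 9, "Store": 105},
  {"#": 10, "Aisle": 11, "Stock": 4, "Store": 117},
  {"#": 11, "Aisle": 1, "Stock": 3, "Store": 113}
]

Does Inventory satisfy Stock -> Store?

Yes

Stock=10: row 1 → Store = 116 ✓
Stock=8: row 2 → Store = 116 ✓
Stock=1: row 3 → Store = 105 ✓
Stock=12: row 4 → Store = 115 ✓
Stock=5: rows 5, 7 → Store = 111, 111 ✓
Stock=9: rows 6, 9 → Store = 105, 105 ✓
Stock=4: rows 8, 10 → Store = 117, 117 ✓
Stock=3: row 11 → Store = 113 ✓
Every Stock value is associated with a single Store value, so Stock -> Store holds.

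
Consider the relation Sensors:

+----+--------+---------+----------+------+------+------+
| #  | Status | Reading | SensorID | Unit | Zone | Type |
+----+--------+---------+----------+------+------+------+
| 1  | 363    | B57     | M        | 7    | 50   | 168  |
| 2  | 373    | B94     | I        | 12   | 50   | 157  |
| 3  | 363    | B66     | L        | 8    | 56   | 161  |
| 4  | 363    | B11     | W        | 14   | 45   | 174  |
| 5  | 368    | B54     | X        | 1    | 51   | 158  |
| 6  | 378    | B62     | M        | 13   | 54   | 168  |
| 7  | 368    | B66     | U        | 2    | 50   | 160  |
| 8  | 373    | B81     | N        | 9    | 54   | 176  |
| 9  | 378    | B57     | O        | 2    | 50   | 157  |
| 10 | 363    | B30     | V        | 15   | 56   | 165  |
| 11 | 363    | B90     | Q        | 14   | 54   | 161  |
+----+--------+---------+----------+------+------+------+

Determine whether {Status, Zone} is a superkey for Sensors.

No

Rows 3 and 10 have the same {Status, Zone} value (Status=363, Zone=56) but are distinct tuples, so {Status, Zone} does not determine every attribute — not a superkey.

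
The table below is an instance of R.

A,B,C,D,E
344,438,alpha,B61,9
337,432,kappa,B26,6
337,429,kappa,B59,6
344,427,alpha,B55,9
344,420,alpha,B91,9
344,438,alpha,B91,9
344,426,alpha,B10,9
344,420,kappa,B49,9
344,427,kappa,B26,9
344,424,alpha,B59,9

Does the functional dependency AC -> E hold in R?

(A=344, C=alpha): 6 rows → E = 9, 9, 9, 9, 9, 9 ✓
(A=337, C=kappa): 2 rows → E = 6, 6 ✓
(A=344, C=kappa): 2 rows → E = 9, 9 ✓
Every AC value is associated with a single E value, so AC -> E holds.

Yes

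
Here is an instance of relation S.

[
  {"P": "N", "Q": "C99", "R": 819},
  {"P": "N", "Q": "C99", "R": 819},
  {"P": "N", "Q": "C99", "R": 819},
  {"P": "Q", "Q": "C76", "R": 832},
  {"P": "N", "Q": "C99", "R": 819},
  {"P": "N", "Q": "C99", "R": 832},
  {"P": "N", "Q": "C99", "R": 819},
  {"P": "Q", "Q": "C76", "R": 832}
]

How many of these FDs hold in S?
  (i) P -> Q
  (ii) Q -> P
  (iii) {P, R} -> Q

(i) P -> Q: every LHS value maps to a single RHS value — holds.
(ii) Q -> P: every LHS value maps to a single RHS value — holds.
(iii) {P, R} -> Q: every LHS value maps to a single RHS value — holds.
3 of the 3 dependencies hold.

3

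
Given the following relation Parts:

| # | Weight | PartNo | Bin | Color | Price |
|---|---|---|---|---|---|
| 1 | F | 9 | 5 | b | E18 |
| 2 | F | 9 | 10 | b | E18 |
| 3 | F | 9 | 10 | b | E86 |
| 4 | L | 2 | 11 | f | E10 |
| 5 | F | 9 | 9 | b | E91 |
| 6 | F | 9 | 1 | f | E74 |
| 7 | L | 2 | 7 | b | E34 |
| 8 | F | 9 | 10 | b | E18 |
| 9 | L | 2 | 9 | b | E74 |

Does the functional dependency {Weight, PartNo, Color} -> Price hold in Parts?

(Weight=F, PartNo=9, Color=b): rows 1, 2, 3, 5, 8 → Price takes values {E18, E86, E91} — violation
(Weight=L, PartNo=2, Color=f): row 4 → Price = E10 ✓
(Weight=F, PartNo=9, Color=f): row 6 → Price = E74 ✓
(Weight=L, PartNo=2, Color=b): rows 7, 9 → Price takes values {E34, E74} — violation
Two rows agree on {Weight, PartNo, Color} but differ on Price, so {Weight, PartNo, Color} -> Price does not hold.

No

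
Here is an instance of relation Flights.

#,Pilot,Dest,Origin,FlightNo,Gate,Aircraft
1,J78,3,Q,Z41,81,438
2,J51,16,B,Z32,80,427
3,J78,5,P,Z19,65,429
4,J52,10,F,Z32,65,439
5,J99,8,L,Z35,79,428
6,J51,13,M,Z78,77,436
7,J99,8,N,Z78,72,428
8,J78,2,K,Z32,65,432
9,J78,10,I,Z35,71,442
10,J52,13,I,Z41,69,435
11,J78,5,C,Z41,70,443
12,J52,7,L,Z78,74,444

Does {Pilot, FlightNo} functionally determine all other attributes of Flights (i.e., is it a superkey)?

No

Rows 1 and 11 have the same {Pilot, FlightNo} value (Pilot=J78, FlightNo=Z41) but are distinct tuples, so {Pilot, FlightNo} does not determine every attribute — not a superkey.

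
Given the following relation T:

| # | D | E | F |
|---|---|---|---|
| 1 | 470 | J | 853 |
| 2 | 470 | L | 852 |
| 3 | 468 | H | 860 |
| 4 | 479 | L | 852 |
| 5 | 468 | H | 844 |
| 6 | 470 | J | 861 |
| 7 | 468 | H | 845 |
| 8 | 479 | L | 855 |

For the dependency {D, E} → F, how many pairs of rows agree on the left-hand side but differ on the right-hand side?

(D=470, E=J): violating pairs (1,6) — 1 pair.
(D=468, E=H): violating pairs (3,5), (3,7), (5,7) — 3 pairs.
(D=479, E=L): violating pairs (4,8) — 1 pair.

5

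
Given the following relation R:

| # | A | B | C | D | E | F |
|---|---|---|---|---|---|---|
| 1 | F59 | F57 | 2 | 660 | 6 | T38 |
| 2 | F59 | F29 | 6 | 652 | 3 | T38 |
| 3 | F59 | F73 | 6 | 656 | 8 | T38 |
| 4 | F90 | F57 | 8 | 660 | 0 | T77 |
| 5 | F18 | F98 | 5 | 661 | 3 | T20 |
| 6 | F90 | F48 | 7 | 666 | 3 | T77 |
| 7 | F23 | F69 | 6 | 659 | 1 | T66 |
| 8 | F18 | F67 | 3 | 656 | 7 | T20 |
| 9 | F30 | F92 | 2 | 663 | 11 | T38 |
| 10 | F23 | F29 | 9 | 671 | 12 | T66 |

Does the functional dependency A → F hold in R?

Yes

A=F59: rows 1, 2, 3 → F = T38, T38, T38 ✓
A=F90: rows 4, 6 → F = T77, T77 ✓
A=F18: rows 5, 8 → F = T20, T20 ✓
A=F23: rows 7, 10 → F = T66, T66 ✓
A=F30: row 9 → F = T38 ✓
Every A value is associated with a single F value, so A → F holds.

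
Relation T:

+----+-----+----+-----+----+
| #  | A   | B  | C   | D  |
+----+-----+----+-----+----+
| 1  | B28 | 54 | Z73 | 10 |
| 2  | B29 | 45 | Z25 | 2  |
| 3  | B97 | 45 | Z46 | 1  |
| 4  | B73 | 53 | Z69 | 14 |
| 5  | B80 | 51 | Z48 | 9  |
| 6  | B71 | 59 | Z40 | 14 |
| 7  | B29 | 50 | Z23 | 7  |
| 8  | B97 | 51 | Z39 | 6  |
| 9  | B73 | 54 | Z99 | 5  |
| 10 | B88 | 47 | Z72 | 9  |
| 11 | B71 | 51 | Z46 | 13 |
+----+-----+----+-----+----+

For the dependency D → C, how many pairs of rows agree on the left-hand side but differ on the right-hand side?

D=14: violating pairs (4,6) — 1 pair.
D=9: violating pairs (5,10) — 1 pair.

2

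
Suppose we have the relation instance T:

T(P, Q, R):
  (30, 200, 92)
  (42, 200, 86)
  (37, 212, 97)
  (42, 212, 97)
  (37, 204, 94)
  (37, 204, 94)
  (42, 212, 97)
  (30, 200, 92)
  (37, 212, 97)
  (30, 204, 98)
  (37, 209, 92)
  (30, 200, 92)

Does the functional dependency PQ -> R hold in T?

Yes

(P=30, Q=200): 3 rows → R = 92, 92, 92 ✓
(P=42, Q=200): 1 row → R = 86 ✓
(P=37, Q=212): 2 rows → R = 97, 97 ✓
(P=42, Q=212): 2 rows → R = 97, 97 ✓
(P=37, Q=204): 2 rows → R = 94, 94 ✓
(P=30, Q=204): 1 row → R = 98 ✓
(P=37, Q=209): 1 row → R = 92 ✓
Every PQ value is associated with a single R value, so PQ -> R holds.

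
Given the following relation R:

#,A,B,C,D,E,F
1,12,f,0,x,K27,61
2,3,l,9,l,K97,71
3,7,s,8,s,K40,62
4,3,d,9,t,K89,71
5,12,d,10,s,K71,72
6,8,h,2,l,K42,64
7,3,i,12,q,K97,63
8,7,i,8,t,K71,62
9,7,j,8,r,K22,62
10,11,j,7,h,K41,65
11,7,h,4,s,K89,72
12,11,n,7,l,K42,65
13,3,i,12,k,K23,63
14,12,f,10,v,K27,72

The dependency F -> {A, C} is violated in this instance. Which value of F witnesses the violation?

F=61: row 1 → {A,C} = (12, 0) ✓
F=71: rows 2, 4 → {A,C} = (3, 9), (3, 9) ✓
F=62: rows 3, 8, 9 → {A,C} = (7, 8), (7, 8), (7, 8) ✓
F=72: rows 5, 11, 14 → {A,C} takes values {(12, 10), (7, 4)} — violation
F=64: row 6 → {A,C} = (8, 2) ✓
F=63: rows 7, 13 → {A,C} = (3, 12), (3, 12) ✓
F=65: rows 10, 12 → {A,C} = (11, 7), (11, 7) ✓
The only F value with inconsistent RHS is F=72.

72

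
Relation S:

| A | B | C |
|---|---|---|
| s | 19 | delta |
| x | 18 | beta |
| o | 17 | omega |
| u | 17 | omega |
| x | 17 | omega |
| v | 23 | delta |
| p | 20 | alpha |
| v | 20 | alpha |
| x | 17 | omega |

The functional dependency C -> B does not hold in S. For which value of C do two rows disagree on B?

C=delta: 2 rows → B takes values {19, 23} — violation
C=beta: 1 row → B = 18 ✓
C=omega: 4 rows → B = 17, 17, 17, 17 ✓
C=alpha: 2 rows → B = 20, 20 ✓
The only C value with inconsistent B is C=delta.

delta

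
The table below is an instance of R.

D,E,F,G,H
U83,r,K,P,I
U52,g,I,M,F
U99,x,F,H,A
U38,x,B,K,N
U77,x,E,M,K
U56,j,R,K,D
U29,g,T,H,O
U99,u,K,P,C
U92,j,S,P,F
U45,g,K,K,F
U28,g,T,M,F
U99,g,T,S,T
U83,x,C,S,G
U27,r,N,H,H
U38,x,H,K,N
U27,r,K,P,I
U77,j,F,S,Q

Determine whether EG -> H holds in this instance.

(E=r, G=P): 2 rows → H = I, I ✓
(E=g, G=M): 2 rows → H = F, F ✓
(E=x, G=H): 1 row → H = A ✓
(E=x, G=K): 2 rows → H = N, N ✓
(E=x, G=M): 1 row → H = K ✓
(E=j, G=K): 1 row → H = D ✓
(E=g, G=H): 1 row → H = O ✓
(E=u, G=P): 1 row → H = C ✓
(E=j, G=P): 1 row → H = F ✓
(E=g, G=K): 1 row → H = F ✓
(E=g, G=S): 1 row → H = T ✓
(E=x, G=S): 1 row → H = G ✓
(E=r, G=H): 1 row → H = H ✓
(E=j, G=S): 1 row → H = Q ✓
Every EG value is associated with a single H value, so EG -> H holds.

Yes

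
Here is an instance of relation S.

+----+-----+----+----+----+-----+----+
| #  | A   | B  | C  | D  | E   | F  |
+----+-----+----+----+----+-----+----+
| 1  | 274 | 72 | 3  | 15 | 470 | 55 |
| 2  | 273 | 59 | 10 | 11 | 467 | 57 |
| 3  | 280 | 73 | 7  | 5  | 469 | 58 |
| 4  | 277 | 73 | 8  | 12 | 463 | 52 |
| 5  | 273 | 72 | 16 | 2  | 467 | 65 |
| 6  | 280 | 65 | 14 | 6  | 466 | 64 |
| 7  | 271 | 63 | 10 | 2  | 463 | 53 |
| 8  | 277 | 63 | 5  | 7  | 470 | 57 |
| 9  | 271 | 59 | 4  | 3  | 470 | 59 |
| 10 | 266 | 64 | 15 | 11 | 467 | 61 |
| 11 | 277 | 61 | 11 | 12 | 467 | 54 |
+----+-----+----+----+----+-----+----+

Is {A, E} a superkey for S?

Rows 2 and 5 have the same {A, E} value (A=273, E=467) but are distinct tuples, so {A, E} does not determine every attribute — not a superkey.

No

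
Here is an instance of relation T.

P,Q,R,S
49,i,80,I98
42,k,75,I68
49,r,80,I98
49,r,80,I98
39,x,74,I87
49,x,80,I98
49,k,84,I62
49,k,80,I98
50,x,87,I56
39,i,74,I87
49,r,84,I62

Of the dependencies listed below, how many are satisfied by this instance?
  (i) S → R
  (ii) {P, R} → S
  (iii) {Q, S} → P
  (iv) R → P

(i) S → R: every LHS value maps to a single RHS value — holds.
(ii) {P, R} → S: every LHS value maps to a single RHS value — holds.
(iii) {Q, S} → P: every LHS value maps to a single RHS value — holds.
(iv) R → P: every LHS value maps to a single RHS value — holds.
4 of the 4 dependencies hold.

4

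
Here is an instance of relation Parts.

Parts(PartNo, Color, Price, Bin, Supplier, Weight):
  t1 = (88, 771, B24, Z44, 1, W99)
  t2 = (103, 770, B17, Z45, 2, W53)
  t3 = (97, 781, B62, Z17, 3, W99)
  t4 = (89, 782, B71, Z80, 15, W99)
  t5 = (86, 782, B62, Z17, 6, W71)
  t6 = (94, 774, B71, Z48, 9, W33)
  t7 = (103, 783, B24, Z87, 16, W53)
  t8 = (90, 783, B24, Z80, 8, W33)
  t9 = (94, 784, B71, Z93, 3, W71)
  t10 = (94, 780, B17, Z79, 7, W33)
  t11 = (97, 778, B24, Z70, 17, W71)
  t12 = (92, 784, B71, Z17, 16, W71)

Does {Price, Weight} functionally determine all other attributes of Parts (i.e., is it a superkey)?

No

Rows 9 and 12 have the same {Price, Weight} value (Price=B71, Weight=W71) but are distinct tuples, so {Price, Weight} does not determine every attribute — not a superkey.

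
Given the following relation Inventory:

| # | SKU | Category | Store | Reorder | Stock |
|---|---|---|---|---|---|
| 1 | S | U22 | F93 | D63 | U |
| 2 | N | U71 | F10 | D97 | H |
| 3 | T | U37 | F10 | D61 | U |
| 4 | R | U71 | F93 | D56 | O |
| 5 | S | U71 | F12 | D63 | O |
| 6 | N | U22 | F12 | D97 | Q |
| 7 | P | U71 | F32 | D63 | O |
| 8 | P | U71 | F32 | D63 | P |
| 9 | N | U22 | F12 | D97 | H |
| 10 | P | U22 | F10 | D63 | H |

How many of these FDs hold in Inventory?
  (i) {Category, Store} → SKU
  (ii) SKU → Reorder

2

(i) {Category, Store} → SKU: every LHS value maps to a single RHS value — holds.
(ii) SKU → Reorder: every LHS value maps to a single RHS value — holds.
2 of the 2 dependencies hold.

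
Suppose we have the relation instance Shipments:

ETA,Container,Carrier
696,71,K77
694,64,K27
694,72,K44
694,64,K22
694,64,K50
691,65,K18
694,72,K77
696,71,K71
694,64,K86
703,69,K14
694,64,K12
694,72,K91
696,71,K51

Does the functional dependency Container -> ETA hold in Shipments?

Yes

Container=71: 3 rows → ETA = 696, 696, 696 ✓
Container=64: 5 rows → ETA = 694, 694, 694, 694, 694 ✓
Container=72: 3 rows → ETA = 694, 694, 694 ✓
Container=65: 1 row → ETA = 691 ✓
Container=69: 1 row → ETA = 703 ✓
Every Container value is associated with a single ETA value, so Container -> ETA holds.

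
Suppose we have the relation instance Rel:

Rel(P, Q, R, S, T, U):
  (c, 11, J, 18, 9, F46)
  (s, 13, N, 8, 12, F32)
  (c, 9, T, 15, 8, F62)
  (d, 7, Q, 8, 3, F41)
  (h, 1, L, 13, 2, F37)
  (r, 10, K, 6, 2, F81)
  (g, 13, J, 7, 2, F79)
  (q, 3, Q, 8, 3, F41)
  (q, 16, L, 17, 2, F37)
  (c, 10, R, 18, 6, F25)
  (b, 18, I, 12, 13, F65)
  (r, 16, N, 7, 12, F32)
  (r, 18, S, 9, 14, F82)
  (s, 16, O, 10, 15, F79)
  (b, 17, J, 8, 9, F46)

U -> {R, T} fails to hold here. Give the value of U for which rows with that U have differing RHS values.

U=F46: 2 rows → {R,T} = (J, 9), (J, 9) ✓
U=F32: 2 rows → {R,T} = (N, 12), (N, 12) ✓
U=F62: 1 row → {R,T} = (T, 8) ✓
U=F41: 2 rows → {R,T} = (Q, 3), (Q, 3) ✓
U=F37: 2 rows → {R,T} = (L, 2), (L, 2) ✓
U=F81: 1 row → {R,T} = (K, 2) ✓
U=F79: 2 rows → {R,T} takes values {(J, 2), (O, 15)} — violation
U=F25: 1 row → {R,T} = (R, 6) ✓
U=F65: 1 row → {R,T} = (I, 13) ✓
U=F82: 1 row → {R,T} = (S, 14) ✓
The only U value with inconsistent RHS is U=F79.

F79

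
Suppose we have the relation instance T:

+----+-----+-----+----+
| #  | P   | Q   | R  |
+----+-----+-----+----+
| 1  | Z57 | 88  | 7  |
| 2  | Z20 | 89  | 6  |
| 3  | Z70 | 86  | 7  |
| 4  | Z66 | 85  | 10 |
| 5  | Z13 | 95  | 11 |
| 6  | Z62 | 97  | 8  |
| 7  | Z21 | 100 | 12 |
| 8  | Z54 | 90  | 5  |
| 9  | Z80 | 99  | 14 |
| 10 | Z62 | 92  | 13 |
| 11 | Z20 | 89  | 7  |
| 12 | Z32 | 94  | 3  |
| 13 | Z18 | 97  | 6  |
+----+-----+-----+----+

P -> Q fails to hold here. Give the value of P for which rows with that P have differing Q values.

Z62

P=Z57: row 1 → Q = 88 ✓
P=Z20: rows 2, 11 → Q = 89, 89 ✓
P=Z70: row 3 → Q = 86 ✓
P=Z66: row 4 → Q = 85 ✓
P=Z13: row 5 → Q = 95 ✓
P=Z62: rows 6, 10 → Q takes values {97, 92} — violation
P=Z21: row 7 → Q = 100 ✓
P=Z54: row 8 → Q = 90 ✓
P=Z80: row 9 → Q = 99 ✓
P=Z32: row 12 → Q = 94 ✓
P=Z18: row 13 → Q = 97 ✓
The only P value with inconsistent Q is P=Z62.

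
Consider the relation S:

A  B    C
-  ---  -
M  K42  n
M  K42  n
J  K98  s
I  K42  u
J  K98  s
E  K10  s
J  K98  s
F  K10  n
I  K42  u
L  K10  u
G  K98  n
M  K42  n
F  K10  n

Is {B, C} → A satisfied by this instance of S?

Yes

(B=K42, C=n): 3 rows → A = M, M, M ✓
(B=K98, C=s): 3 rows → A = J, J, J ✓
(B=K42, C=u): 2 rows → A = I, I ✓
(B=K10, C=s): 1 row → A = E ✓
(B=K10, C=n): 2 rows → A = F, F ✓
(B=K10, C=u): 1 row → A = L ✓
(B=K98, C=n): 1 row → A = G ✓
Every {B, C} value is associated with a single A value, so {B, C} → A holds.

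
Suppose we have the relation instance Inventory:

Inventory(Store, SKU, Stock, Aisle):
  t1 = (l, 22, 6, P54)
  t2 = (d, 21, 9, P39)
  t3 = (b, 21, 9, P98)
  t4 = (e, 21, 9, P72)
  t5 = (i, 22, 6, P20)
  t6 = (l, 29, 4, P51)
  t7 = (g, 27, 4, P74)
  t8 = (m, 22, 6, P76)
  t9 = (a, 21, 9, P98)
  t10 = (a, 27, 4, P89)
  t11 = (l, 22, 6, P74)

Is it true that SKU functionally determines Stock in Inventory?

Yes

SKU=22: rows 1, 5, 8, 11 → Stock = 6, 6, 6, 6 ✓
SKU=21: rows 2, 3, 4, 9 → Stock = 9, 9, 9, 9 ✓
SKU=29: row 6 → Stock = 4 ✓
SKU=27: rows 7, 10 → Stock = 4, 4 ✓
Every SKU value is associated with a single Stock value, so SKU → Stock holds.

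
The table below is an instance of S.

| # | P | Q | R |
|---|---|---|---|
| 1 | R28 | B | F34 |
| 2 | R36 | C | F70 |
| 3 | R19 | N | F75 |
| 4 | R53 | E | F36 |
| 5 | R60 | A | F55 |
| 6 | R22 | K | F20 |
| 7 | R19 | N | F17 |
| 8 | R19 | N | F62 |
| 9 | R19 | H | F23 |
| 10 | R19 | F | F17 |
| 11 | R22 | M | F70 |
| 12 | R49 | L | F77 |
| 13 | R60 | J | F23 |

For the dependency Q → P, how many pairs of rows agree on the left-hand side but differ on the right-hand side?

0

Q=N: all 3 rows agree on P — 0 pairs.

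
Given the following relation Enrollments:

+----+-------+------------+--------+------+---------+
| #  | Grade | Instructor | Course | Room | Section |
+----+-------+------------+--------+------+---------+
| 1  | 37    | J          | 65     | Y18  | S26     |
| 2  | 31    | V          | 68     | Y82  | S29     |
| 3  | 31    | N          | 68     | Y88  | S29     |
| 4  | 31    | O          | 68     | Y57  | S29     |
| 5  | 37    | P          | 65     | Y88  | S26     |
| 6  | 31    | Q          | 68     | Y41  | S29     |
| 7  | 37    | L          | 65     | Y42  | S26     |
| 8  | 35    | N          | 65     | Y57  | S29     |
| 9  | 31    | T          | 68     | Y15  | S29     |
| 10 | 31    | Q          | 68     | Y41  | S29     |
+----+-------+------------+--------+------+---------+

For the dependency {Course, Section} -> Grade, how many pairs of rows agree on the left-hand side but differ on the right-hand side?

(Course=65, Section=S26): all 3 rows agree on Grade — 0 pairs.
(Course=68, Section=S29): all 6 rows agree on Grade — 0 pairs.

0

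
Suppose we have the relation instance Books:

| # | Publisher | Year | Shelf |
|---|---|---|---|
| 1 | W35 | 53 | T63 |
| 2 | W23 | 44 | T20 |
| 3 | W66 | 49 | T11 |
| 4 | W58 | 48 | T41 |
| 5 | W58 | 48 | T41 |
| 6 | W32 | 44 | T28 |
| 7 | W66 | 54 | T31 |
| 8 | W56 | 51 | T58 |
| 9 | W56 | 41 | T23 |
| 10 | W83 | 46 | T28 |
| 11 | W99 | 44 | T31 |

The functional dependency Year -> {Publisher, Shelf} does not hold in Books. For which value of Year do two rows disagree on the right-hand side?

Year=53: row 1 → {Publisher,Shelf} = (W35, T63) ✓
Year=44: rows 2, 6, 11 → {Publisher,Shelf} takes values {(W23, T20), (W32, T28), (W99, T31)} — violation
Year=49: row 3 → {Publisher,Shelf} = (W66, T11) ✓
Year=48: rows 4, 5 → {Publisher,Shelf} = (W58, T41), (W58, T41) ✓
Year=54: row 7 → {Publisher,Shelf} = (W66, T31) ✓
Year=51: row 8 → {Publisher,Shelf} = (W56, T58) ✓
Year=41: row 9 → {Publisher,Shelf} = (W56, T23) ✓
Year=46: row 10 → {Publisher,Shelf} = (W83, T28) ✓
The only Year value with inconsistent RHS is Year=44.

44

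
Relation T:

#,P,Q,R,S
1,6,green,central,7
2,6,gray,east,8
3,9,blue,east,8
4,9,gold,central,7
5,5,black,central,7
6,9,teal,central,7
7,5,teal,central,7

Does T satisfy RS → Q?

No

(R=central, S=7): rows 1, 4, 5, 6, 7 → Q takes values {green, gold, black, teal} — violation
(R=east, S=8): rows 2, 3 → Q takes values {gray, blue} — violation
Two rows agree on RS but differ on Q, so RS → Q does not hold.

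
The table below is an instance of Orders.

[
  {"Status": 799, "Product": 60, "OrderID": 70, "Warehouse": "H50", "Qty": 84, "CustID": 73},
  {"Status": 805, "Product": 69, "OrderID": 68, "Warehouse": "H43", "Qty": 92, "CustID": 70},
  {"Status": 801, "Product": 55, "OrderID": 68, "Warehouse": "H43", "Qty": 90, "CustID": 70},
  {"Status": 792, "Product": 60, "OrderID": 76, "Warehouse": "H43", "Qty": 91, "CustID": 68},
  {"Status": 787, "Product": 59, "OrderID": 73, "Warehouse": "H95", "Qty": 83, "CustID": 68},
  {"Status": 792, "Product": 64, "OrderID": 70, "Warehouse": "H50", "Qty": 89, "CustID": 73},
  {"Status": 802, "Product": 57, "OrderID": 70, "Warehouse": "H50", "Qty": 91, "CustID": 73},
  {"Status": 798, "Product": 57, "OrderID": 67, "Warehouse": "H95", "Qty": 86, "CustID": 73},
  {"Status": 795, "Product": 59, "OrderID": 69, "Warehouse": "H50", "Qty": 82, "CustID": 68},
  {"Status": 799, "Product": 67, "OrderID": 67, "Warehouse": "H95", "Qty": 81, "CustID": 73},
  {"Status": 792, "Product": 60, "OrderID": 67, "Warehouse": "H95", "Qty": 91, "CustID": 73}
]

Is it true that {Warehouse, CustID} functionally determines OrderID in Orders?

Yes

(Warehouse=H50, CustID=73): 3 rows → OrderID = 70, 70, 70 ✓
(Warehouse=H43, CustID=70): 2 rows → OrderID = 68, 68 ✓
(Warehouse=H43, CustID=68): 1 row → OrderID = 76 ✓
(Warehouse=H95, CustID=68): 1 row → OrderID = 73 ✓
(Warehouse=H95, CustID=73): 3 rows → OrderID = 67, 67, 67 ✓
(Warehouse=H50, CustID=68): 1 row → OrderID = 69 ✓
Every {Warehouse, CustID} value is associated with a single OrderID value, so {Warehouse, CustID} -> OrderID holds.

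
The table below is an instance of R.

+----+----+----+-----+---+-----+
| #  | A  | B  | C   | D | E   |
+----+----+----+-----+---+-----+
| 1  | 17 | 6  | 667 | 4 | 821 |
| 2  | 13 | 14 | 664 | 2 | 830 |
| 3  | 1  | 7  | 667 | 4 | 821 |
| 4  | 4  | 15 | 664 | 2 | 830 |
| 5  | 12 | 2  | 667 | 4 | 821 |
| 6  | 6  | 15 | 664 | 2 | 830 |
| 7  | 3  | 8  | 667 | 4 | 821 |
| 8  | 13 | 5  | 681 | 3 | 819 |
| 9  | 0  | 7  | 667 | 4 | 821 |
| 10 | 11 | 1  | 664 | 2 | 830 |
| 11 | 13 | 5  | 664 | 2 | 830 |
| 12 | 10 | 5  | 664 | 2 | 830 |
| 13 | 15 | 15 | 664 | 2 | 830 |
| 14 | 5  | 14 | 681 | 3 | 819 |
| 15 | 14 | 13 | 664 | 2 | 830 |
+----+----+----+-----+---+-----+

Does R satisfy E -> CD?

E=821: rows 1, 3, 5, 7, 9 → {C,D} = (667, 4), (667, 4), (667, 4), (667, 4), (667, 4) ✓
E=830: rows 2, 4, 6, 10, 11, 12, 13, 15 → {C,D} = (664, 2), (664, 2), (664, 2), (664, 2), (664, 2), (664, 2), (664, 2), (664, 2) ✓
E=819: rows 8, 14 → {C,D} = (681, 3), (681, 3) ✓
Every E value is associated with a single CD value, so E -> CD holds.

Yes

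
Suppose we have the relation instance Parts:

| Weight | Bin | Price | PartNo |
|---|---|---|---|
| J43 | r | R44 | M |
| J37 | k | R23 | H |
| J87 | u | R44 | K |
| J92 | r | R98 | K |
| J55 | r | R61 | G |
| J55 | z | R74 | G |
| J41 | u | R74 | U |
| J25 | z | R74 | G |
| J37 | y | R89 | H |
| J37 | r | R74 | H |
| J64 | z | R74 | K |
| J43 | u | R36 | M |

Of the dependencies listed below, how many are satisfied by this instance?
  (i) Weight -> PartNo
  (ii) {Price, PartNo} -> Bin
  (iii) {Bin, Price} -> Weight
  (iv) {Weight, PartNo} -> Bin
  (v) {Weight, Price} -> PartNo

3

(i) Weight -> PartNo: every LHS value maps to a single RHS value — holds.
(ii) {Price, PartNo} -> Bin: every LHS value maps to a single RHS value — holds.
(iii) {Bin, Price} -> Weight: (Bin=z, Price=R74): 3 rows → Weight takes values {J55, J25, J64} — violation — fails.
(iv) {Weight, PartNo} -> Bin: (Weight=J43, PartNo=M): 2 rows → Bin takes values {r, u} — violation; (Weight=J37, PartNo=H): 3 rows → Bin takes values {k, y, r} — violation; (Weight=J55, PartNo=G): 2 rows → Bin takes values {r, z} — violation — fails.
(v) {Weight, Price} -> PartNo: every LHS value maps to a single RHS value — holds.
3 of the 5 dependencies hold.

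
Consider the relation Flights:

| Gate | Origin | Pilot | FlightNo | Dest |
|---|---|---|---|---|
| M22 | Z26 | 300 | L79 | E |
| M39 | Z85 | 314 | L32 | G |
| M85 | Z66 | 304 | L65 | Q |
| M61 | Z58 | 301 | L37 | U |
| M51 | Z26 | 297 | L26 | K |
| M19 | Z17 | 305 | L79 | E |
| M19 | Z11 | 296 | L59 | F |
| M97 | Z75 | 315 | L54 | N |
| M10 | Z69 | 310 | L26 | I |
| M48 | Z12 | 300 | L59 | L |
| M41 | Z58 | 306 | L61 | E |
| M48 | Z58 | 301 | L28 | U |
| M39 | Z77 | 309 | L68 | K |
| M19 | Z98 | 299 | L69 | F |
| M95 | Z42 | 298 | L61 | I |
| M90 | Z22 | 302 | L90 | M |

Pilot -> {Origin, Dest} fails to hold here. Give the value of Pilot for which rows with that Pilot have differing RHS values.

Pilot=300: 2 rows → {Origin,Dest} takes values {(Z26, E), (Z12, L)} — violation
Pilot=314: 1 row → {Origin,Dest} = (Z85, G) ✓
Pilot=304: 1 row → {Origin,Dest} = (Z66, Q) ✓
Pilot=301: 2 rows → {Origin,Dest} = (Z58, U), (Z58, U) ✓
Pilot=297: 1 row → {Origin,Dest} = (Z26, K) ✓
Pilot=305: 1 row → {Origin,Dest} = (Z17, E) ✓
Pilot=296: 1 row → {Origin,Dest} = (Z11, F) ✓
Pilot=315: 1 row → {Origin,Dest} = (Z75, N) ✓
Pilot=310: 1 row → {Origin,Dest} = (Z69, I) ✓
Pilot=306: 1 row → {Origin,Dest} = (Z58, E) ✓
Pilot=309: 1 row → {Origin,Dest} = (Z77, K) ✓
Pilot=299: 1 row → {Origin,Dest} = (Z98, F) ✓
Pilot=298: 1 row → {Origin,Dest} = (Z42, I) ✓
Pilot=302: 1 row → {Origin,Dest} = (Z22, M) ✓
The only Pilot value with inconsistent RHS is Pilot=300.

300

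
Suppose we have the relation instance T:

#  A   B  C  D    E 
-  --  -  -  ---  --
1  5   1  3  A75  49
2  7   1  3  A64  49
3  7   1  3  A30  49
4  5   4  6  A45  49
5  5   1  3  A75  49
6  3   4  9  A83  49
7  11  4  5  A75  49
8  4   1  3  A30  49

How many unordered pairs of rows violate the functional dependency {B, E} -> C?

3

(B=1, E=49): all 5 rows agree on C — 0 pairs.
(B=4, E=49): violating pairs (4,6), (4,7), (6,7) — 3 pairs.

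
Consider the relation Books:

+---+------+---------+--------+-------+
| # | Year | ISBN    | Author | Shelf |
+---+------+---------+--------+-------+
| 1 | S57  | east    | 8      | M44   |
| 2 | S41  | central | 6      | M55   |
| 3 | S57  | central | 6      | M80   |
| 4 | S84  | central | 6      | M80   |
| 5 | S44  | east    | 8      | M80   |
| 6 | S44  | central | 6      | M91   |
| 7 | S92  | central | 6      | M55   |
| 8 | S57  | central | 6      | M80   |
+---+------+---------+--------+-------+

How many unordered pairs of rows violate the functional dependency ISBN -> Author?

0

ISBN=east: all 2 rows agree on Author — 0 pairs.
ISBN=central: all 6 rows agree on Author — 0 pairs.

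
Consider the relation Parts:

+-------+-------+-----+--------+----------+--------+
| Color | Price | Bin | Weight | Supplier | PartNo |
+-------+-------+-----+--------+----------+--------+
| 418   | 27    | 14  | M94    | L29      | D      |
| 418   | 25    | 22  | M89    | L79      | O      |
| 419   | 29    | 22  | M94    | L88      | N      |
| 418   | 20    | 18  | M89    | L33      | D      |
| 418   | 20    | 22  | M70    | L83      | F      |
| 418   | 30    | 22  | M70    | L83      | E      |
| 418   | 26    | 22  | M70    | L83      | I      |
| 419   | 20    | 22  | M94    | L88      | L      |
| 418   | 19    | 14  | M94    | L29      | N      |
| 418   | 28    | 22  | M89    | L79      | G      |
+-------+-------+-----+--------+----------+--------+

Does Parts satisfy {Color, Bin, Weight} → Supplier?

(Color=418, Bin=14, Weight=M94): 2 rows → Supplier = L29, L29 ✓
(Color=418, Bin=22, Weight=M89): 2 rows → Supplier = L79, L79 ✓
(Color=419, Bin=22, Weight=M94): 2 rows → Supplier = L88, L88 ✓
(Color=418, Bin=18, Weight=M89): 1 row → Supplier = L33 ✓
(Color=418, Bin=22, Weight=M70): 3 rows → Supplier = L83, L83, L83 ✓
Every {Color, Bin, Weight} value is associated with a single Supplier value, so {Color, Bin, Weight} → Supplier holds.

Yes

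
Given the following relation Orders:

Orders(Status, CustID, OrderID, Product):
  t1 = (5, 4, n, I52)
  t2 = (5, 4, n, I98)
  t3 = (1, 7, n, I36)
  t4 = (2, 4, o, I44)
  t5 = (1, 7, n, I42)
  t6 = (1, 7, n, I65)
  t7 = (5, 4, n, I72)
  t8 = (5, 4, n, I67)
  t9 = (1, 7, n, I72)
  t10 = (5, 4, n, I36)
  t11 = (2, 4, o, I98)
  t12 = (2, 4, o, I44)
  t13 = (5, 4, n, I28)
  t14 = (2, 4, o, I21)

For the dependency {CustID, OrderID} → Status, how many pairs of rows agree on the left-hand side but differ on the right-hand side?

(CustID=4, OrderID=n): all 6 rows agree on Status — 0 pairs.
(CustID=7, OrderID=n): all 4 rows agree on Status — 0 pairs.
(CustID=4, OrderID=o): all 4 rows agree on Status — 0 pairs.

0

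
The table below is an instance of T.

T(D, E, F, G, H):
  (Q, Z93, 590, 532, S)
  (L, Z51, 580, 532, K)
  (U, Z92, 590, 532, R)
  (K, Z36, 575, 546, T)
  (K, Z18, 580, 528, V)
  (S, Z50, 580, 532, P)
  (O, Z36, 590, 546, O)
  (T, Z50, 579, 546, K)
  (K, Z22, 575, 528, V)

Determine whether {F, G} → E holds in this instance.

No

(F=590, G=532): 2 rows → E takes values {Z93, Z92} — violation
(F=580, G=532): 2 rows → E takes values {Z51, Z50} — violation
(F=575, G=546): 1 row → E = Z36 ✓
(F=580, G=528): 1 row → E = Z18 ✓
(F=590, G=546): 1 row → E = Z36 ✓
(F=579, G=546): 1 row → E = Z50 ✓
(F=575, G=528): 1 row → E = Z22 ✓
Two rows agree on {F, G} but differ on E, so {F, G} → E does not hold.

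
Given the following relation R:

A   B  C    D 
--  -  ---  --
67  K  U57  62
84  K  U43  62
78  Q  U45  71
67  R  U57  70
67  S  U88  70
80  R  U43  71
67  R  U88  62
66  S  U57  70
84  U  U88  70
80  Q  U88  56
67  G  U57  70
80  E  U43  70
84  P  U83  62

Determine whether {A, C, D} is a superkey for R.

No

Two distinct rows share (A=67, C=U57, D=70), so {A, C, D} does not determine every attribute — not a superkey.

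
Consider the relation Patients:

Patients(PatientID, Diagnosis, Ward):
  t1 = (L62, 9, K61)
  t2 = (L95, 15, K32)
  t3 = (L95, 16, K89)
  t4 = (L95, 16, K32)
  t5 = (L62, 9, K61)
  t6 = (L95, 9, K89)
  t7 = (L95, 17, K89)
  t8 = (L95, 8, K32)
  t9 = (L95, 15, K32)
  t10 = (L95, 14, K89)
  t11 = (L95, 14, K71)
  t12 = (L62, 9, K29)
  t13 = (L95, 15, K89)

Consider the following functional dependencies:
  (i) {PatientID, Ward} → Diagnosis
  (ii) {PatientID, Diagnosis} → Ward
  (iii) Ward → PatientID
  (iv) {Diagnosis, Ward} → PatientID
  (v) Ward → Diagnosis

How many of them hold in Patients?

(i) {PatientID, Ward} → Diagnosis: (PatientID=L95, Ward=K32): rows 2, 4, 8, 9 → Diagnosis takes values {15, 16, 8} — violation; (PatientID=L95, Ward=K89): rows 3, 6, 7, 10, 13 → Diagnosis takes values {16, 9, 17, 14, 15} — violation — fails.
(ii) {PatientID, Diagnosis} → Ward: (PatientID=L62, Diagnosis=9): rows 1, 5, 12 → Ward takes values {K61, K29} — violation; (PatientID=L95, Diagnosis=15): rows 2, 9, 13 → Ward takes values {K32, K89} — violation; (PatientID=L95, Diagnosis=16): rows 3, 4 → Ward takes values {K89, K32} — violation; (PatientID=L95, Diagnosis=14): rows 10, 11 → Ward takes values {K89, K71} — violation — fails.
(iii) Ward → PatientID: every LHS value maps to a single RHS value — holds.
(iv) {Diagnosis, Ward} → PatientID: every LHS value maps to a single RHS value — holds.
(v) Ward → Diagnosis: Ward=K32: rows 2, 4, 8, 9 → Diagnosis takes values {15, 16, 8} — violation; Ward=K89: rows 3, 6, 7, 10, 13 → Diagnosis takes values {16, 9, 17, 14, 15} — violation — fails.
2 of the 5 dependencies hold.

2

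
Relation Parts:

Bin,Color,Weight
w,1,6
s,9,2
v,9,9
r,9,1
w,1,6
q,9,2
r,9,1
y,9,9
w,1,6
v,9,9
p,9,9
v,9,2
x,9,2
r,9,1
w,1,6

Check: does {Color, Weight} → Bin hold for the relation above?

No

(Color=1, Weight=6): 4 rows → Bin = w, w, w, w ✓
(Color=9, Weight=2): 4 rows → Bin takes values {s, q, v, x} — violation
(Color=9, Weight=9): 4 rows → Bin takes values {v, y, p} — violation
(Color=9, Weight=1): 3 rows → Bin = r, r, r ✓
Two rows agree on {Color, Weight} but differ on Bin, so {Color, Weight} → Bin does not hold.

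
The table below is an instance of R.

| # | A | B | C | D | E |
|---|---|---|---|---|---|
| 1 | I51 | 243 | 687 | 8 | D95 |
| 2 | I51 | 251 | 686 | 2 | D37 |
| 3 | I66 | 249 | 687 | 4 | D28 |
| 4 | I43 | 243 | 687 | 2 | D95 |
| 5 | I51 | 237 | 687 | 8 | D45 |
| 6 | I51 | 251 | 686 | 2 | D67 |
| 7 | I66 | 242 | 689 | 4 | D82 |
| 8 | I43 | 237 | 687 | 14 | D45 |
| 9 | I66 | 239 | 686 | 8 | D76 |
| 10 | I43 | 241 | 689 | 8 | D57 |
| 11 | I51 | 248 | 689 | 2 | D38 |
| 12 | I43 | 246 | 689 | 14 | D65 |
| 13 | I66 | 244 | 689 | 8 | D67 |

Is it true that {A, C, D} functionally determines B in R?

No

(A=I51, C=687, D=8): rows 1, 5 → B takes values {243, 237} — violation
(A=I51, C=686, D=2): rows 2, 6 → B = 251, 251 ✓
(A=I66, C=687, D=4): row 3 → B = 249 ✓
(A=I43, C=687, D=2): row 4 → B = 243 ✓
(A=I66, C=689, D=4): row 7 → B = 242 ✓
(A=I43, C=687, D=14): row 8 → B = 237 ✓
(A=I66, C=686, D=8): row 9 → B = 239 ✓
(A=I43, C=689, D=8): row 10 → B = 241 ✓
(A=I51, C=689, D=2): row 11 → B = 248 ✓
(A=I43, C=689, D=14): row 12 → B = 246 ✓
(A=I66, C=689, D=8): row 13 → B = 244 ✓
Two rows agree on {A, C, D} but differ on B, so {A, C, D} → B does not hold.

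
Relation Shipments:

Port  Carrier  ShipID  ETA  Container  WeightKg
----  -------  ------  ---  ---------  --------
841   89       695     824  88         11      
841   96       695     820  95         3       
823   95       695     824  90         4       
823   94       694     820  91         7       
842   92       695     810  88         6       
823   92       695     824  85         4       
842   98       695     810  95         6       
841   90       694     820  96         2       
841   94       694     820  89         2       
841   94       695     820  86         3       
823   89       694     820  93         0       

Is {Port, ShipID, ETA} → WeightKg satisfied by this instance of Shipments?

No

(Port=841, ShipID=695, ETA=824): 1 row → WeightKg = 11 ✓
(Port=841, ShipID=695, ETA=820): 2 rows → WeightKg = 3, 3 ✓
(Port=823, ShipID=695, ETA=824): 2 rows → WeightKg = 4, 4 ✓
(Port=823, ShipID=694, ETA=820): 2 rows → WeightKg takes values {7, 0} — violation
(Port=842, ShipID=695, ETA=810): 2 rows → WeightKg = 6, 6 ✓
(Port=841, ShipID=694, ETA=820): 2 rows → WeightKg = 2, 2 ✓
Two rows agree on {Port, ShipID, ETA} but differ on WeightKg, so {Port, ShipID, ETA} → WeightKg does not hold.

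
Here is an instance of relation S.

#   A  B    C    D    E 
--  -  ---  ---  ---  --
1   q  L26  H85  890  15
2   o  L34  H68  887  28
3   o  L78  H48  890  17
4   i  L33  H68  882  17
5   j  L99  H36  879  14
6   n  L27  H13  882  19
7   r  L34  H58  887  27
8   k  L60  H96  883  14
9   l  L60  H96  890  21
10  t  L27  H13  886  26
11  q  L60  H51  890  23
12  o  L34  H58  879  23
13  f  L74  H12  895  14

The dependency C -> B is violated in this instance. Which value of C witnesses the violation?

C=H85: row 1 → B = L26 ✓
C=H68: rows 2, 4 → B takes values {L34, L33} — violation
C=H48: row 3 → B = L78 ✓
C=H36: row 5 → B = L99 ✓
C=H13: rows 6, 10 → B = L27, L27 ✓
C=H58: rows 7, 12 → B = L34, L34 ✓
C=H96: rows 8, 9 → B = L60, L60 ✓
C=H51: row 11 → B = L60 ✓
C=H12: row 13 → B = L74 ✓
The only C value with inconsistent B is C=H68.

H68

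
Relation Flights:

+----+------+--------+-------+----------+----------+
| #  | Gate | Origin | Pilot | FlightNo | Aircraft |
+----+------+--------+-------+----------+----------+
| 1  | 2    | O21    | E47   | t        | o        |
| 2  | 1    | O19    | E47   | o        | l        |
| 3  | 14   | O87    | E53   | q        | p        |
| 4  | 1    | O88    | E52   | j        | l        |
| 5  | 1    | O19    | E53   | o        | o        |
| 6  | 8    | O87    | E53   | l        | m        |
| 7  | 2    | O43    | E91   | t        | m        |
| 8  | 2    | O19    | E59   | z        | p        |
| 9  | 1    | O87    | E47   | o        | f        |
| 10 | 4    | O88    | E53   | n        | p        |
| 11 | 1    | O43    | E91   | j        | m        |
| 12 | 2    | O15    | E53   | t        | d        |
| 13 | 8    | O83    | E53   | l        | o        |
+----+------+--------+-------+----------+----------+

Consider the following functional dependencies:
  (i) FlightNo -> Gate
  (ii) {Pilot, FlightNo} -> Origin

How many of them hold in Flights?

(i) FlightNo -> Gate: every LHS value maps to a single RHS value — holds.
(ii) {Pilot, FlightNo} -> Origin: (Pilot=E47, FlightNo=o): rows 2, 9 → Origin takes values {O19, O87} — violation; (Pilot=E53, FlightNo=l): rows 6, 13 → Origin takes values {O87, O83} — violation — fails.
1 of the 2 dependencies holds.

1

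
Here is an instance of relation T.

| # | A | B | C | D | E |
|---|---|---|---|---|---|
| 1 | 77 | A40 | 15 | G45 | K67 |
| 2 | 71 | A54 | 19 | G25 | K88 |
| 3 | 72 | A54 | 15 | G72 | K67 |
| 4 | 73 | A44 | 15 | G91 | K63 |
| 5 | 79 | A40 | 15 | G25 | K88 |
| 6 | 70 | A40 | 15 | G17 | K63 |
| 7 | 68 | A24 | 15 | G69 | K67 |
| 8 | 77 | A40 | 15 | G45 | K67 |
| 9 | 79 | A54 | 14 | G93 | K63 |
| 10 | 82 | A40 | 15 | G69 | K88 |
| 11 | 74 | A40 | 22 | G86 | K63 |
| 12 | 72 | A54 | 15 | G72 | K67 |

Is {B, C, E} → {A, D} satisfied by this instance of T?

(B=A40, C=15, E=K67): rows 1, 8 → {A,D} = (77, G45), (77, G45) ✓
(B=A54, C=19, E=K88): row 2 → {A,D} = (71, G25) ✓
(B=A54, C=15, E=K67): rows 3, 12 → {A,D} = (72, G72), (72, G72) ✓
(B=A44, C=15, E=K63): row 4 → {A,D} = (73, G91) ✓
(B=A40, C=15, E=K88): rows 5, 10 → {A,D} takes values {(79, G25), (82, G69)} — violation
(B=A40, C=15, E=K63): row 6 → {A,D} = (70, G17) ✓
(B=A24, C=15, E=K67): row 7 → {A,D} = (68, G69) ✓
(B=A54, C=14, E=K63): row 9 → {A,D} = (79, G93) ✓
(B=A40, C=22, E=K63): row 11 → {A,D} = (74, G86) ✓
Two rows agree on {B, C, E} but differ on {A, D}, so {B, C, E} → {A, D} does not hold.

No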